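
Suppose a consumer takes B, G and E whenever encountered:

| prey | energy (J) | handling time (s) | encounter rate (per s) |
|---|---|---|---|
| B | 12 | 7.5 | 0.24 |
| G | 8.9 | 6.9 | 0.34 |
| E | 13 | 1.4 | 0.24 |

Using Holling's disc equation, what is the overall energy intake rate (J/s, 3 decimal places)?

Energy encountered per unit search time: 0.24×12 + 0.34×8.9 + 0.24×13 = 9.026 J/s.
Handling time per unit search time: 0.24×7.5 + 0.34×6.9 + 0.24×1.4 = 4.482.
Rate = 9.026/(1 + 4.482) = 1.646 J/s.

1.646 J/s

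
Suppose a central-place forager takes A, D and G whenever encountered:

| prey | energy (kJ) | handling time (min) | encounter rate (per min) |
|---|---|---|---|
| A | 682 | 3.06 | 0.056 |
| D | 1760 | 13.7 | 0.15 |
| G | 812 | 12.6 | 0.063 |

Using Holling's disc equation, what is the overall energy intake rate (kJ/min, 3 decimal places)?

87.894 kJ/min

R = (0.056×682 + 0.15×1760 + 0.063×812) / (1 + 0.056×3.06 + 0.15×13.7 + 0.063×12.6) = 353.3/4.02 = 87.89 kJ/min.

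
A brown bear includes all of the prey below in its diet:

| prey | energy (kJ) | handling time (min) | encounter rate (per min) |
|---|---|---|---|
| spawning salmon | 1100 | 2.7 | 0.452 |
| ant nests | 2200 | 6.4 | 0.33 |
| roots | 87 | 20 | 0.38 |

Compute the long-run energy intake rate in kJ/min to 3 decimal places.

Energy encountered per unit search time: 0.452×1100 + 0.33×2200 + 0.38×87 = 1256 kJ/min.
Handling time per unit search time: 0.452×2.7 + 0.33×6.4 + 0.38×20 = 10.93.
Rate = 1256/(1 + 10.93) = 105.3 kJ/min.

105.281 kJ/min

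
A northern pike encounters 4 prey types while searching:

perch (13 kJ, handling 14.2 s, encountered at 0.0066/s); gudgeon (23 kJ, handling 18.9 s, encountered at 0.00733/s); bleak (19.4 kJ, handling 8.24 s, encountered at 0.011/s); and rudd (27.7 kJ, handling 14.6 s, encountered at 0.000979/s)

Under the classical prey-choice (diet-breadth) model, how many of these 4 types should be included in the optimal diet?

Rank by E/h (kJ/s): bleak 2.35, rudd 1.9, gudgeon 1.22, perch 0.915. Include each in turn until the next type's E/h falls below the running intake rate.
Rate on top 1: 0.1957. rudd: 1.9 > 0.1957 → include.
Rate on top 2: 0.2177. gudgeon: 1.22 > 0.2177 → include.
Rate on top 3: 0.329. perch: 0.915 > 0.329 → include.
Optimal diet: bleak, rudd, gudgeon, perch — 4 of 4 types.

4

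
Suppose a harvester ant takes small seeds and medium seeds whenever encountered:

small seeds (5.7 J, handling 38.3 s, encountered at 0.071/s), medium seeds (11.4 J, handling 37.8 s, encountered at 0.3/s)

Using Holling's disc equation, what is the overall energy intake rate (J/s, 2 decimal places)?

0.25 J/s

R = (0.071×5.7 + 0.3×11.4) / (1 + 0.071×38.3 + 0.3×37.8) = 3.825/15.06 = 0.254 J/s.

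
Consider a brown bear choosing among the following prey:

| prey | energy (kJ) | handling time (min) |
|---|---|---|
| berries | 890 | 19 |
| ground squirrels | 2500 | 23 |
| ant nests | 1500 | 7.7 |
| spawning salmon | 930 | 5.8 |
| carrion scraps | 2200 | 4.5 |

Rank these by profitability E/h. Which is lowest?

In descending order of E/h:
carrion scraps: 2200/4.5 = 489 kJ/min
ant nests: 1500/7.7 = 195 kJ/min
spawning salmon: 930/5.8 = 160 kJ/min
ground squirrels: 2500/23 = 109 kJ/min
berries: 890/19 = 46.8 kJ/min

berries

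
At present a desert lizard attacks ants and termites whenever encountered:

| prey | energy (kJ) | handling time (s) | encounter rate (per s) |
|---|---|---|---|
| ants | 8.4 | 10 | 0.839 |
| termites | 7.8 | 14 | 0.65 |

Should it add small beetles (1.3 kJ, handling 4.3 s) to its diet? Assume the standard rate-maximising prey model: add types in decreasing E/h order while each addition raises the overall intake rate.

No

On ants and termites alone, R = ΣλE/(1+Σλh) = 12.12/18.49 = 0.6554 kJ/s.
small beetles: E/h = 1.3/4.3 = 0.3023 kJ/s.
Since 0.3023 < R, time spent handling small beetles is better spent searching.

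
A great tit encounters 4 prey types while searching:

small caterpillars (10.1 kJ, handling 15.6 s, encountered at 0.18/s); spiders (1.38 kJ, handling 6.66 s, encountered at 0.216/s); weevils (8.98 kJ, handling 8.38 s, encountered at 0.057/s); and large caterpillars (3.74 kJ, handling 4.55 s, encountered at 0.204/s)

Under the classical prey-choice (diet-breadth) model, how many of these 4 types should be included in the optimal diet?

3

E/h in descending order: weevils 1.07, large caterpillars 0.822, small caterpillars 0.647, spiders 0.207 kJ/s. The optimal diet is the largest prefix of this list for which every included type satisfies E_i/h_i > R on the types above it.
Rate on top 1: 0.3464. large caterpillars: 0.822 > 0.3464 → include.
Rate on top 2: 0.5299. small caterpillars: 0.647 > 0.5299 → include.
Rate on top 3: 0.5932. spiders: 0.207 < 0.5932 → exclude; stop.
Optimal diet: weevils, large caterpillars, small caterpillars — 3 of 4 types.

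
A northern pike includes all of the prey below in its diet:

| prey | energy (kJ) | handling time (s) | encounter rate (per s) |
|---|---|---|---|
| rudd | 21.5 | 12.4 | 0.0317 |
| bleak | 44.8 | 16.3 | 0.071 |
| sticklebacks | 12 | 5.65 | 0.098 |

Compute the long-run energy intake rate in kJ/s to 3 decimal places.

R = Σλ_iE_i / (1 + Σλ_ih_i)
Numerator: 0.0317×21.5 + 0.071×44.8 + 0.098×12 = 5.038
Denominator: 1 + 0.0317×12.4 + 0.071×16.3 + 0.098×5.65 = 3.104
R = 5.038/3.104 = 1.623 kJ/s

1.623 kJ/s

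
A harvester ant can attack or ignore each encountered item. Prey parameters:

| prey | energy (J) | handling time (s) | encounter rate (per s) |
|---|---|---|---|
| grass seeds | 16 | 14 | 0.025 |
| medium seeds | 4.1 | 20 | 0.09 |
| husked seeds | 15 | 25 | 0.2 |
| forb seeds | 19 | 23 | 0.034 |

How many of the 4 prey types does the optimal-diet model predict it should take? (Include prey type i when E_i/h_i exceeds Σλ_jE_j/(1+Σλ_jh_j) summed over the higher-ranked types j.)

E/h in descending order: grass seeds 1.14, forb seeds 0.826, husked seeds 0.6, medium seeds 0.205 J/s. The optimal diet is the largest prefix of this list for which every included type satisfies E_i/h_i > R on the types above it.
Rate on top 1: 0.2963. forb seeds: 0.826 > 0.2963 → include.
Rate on top 2: 0.4906. husked seeds: 0.6 > 0.4906 → include.
Rate on top 3: 0.5673. medium seeds: 0.205 < 0.5673 → exclude; stop.
Optimal diet: grass seeds, forb seeds, husked seeds — 3 of 4 types.

3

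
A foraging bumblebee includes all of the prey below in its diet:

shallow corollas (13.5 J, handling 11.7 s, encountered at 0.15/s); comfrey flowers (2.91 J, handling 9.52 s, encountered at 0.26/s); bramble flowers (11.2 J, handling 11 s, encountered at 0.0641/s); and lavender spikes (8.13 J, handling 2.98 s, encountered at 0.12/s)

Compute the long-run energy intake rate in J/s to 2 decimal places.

0.71 J/s

R = (0.15×13.5 + 0.26×2.91 + 0.0641×11.2 + 0.12×8.13) / (1 + 0.15×11.7 + 0.26×9.52 + 0.0641×11 + 0.12×2.98) = 4.475/6.293 = 0.7111 J/s.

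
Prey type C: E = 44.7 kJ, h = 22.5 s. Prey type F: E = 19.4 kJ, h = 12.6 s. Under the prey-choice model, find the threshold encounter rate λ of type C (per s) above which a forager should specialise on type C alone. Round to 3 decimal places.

Drop type F once their profitability E₂/h₂ falls below the rate achievable on type C alone: E₂/h₂ = λE₁/(1 + λh₁).
Solve for λ: λE₁h₂ = E₂(1 + λh₁) → λ(E₁h₂ − E₂h₁) = E₂ → λ = E₂/(E₁h₂ − E₂h₁).
λ = 19.4/(44.7×12.6 − 19.4×22.5) = 19.4/126.7 = 0.1531 per s.

0.153 per s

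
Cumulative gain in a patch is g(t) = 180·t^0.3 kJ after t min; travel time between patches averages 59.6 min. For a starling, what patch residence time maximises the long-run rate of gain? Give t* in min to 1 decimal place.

Optimal t* satisfies g'(t*) = g(t*)/(T + t*).
g'(t) = 0.3·180·t^-0.7. Setting 0.3·180·t^-0.7 = 180·t^0.3/(59.6+t) gives 0.3(59.6+t) = t, so 0.70·t = 0.3×59.6.
t* = 0.3×59.6/0.70 = 25.54 min.

25.5 min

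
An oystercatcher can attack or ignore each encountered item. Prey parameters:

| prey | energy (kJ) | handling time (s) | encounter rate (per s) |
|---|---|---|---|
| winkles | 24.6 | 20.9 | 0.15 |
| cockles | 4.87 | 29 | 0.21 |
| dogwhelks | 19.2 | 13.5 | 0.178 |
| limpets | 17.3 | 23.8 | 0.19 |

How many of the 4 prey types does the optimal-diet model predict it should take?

2

Rank by E/h (kJ/s): dogwhelks 1.42, winkles 1.18, limpets 0.727, cockles 0.168. Include each in turn until the next type's E/h falls below the running intake rate.
Rate on top 1: 1.004. winkles: 1.18 > 1.004 → include.
Rate on top 2: 1.087. limpets: 0.727 < 1.087 → exclude; stop.
Optimal diet: dogwhelks, winkles — 2 of 4 types.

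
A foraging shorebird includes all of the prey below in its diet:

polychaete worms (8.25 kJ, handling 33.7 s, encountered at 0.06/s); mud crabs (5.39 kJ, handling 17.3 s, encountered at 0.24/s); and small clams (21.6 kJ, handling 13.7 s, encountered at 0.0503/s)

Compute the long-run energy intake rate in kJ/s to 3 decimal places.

R = (0.06×8.25 + 0.24×5.39 + 0.0503×21.6) / (1 + 0.06×33.7 + 0.24×17.3 + 0.0503×13.7) = 2.875/7.863 = 0.3656 kJ/s.

0.366 kJ/s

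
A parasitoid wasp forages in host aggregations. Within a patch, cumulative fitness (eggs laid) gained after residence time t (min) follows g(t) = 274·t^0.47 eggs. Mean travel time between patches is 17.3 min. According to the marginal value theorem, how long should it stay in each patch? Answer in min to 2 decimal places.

15.34 min

Maximise g(t)/(T+t): set derivative to zero → g'(t)(T+t) = g(t).
g'(t) = 0.47·274·t^-0.53. Setting 0.47·274·t^-0.53 = 274·t^0.47/(17.3+t) gives 0.47(17.3+t) = t, so 0.53·t = 0.47×17.3.
t* = 0.47×17.3/0.53 = 15.34 min.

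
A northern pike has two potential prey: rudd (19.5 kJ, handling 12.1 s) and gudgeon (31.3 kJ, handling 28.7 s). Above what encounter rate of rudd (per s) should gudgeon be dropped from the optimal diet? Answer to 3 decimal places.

0.173 per s

Drop gudgeon once their profitability E₂/h₂ falls below the rate achievable on rudd alone: E₂/h₂ = λE₁/(1 + λh₁).
Solve for λ: λE₁h₂ = E₂(1 + λh₁) → λ(E₁h₂ − E₂h₁) = E₂ → λ = E₂/(E₁h₂ − E₂h₁).
λ = 31.3/(19.5×28.7 − 31.3×12.1) = 31.3/180.9 = 0.173 per s.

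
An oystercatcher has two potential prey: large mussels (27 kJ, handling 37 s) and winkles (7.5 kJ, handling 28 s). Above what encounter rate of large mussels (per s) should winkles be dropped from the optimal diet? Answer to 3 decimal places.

The zero-one rule: include winkles iff E₂/h₂ > λE₁/(1+λh₁). Equality gives the switch point.
λE₁h₂ = E₂ + λE₂h₁ ⇒ λ = E₂/(E₁h₂ − E₂h₁) = 7.5/(756 − 277.5) = 0.01567 per s.

0.016 per s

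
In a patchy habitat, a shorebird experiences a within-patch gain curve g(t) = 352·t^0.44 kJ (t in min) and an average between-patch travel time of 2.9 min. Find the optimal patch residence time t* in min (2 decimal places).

2.28 min

Optimal t* satisfies g'(t*) = g(t*)/(T + t*).
g'(t) = 0.44·352·t^-0.56. Setting 0.44·352·t^-0.56 = 352·t^0.44/(2.9+t) gives 0.44(2.9+t) = t, so 0.56·t = 0.44×2.9.
t* = 0.44×2.9/0.56 = 2.279 min.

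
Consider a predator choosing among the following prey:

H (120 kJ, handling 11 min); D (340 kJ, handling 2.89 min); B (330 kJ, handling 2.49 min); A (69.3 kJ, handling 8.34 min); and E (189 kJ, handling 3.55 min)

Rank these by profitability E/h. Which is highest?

B

In descending order of E/h:
B: 330/2.49 = 133 kJ/min
D: 340/2.89 = 118 kJ/min
E: 189/3.55 = 53.2 kJ/min
H: 120/11 = 10.9 kJ/min
A: 69.3/8.34 = 8.31 kJ/min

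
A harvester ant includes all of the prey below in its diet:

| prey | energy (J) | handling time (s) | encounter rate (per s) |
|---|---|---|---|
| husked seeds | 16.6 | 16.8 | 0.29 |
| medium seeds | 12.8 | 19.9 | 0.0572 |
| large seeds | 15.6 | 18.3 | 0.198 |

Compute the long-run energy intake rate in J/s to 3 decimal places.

0.812 J/s

R = (0.29×16.6 + 0.0572×12.8 + 0.198×15.6) / (1 + 0.29×16.8 + 0.0572×19.9 + 0.198×18.3) = 8.635/10.63 = 0.812 J/s.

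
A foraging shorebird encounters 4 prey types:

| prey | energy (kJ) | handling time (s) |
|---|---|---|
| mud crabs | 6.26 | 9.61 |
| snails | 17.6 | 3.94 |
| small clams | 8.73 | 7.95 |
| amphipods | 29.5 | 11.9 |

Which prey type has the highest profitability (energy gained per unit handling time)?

In descending order of E/h:
snails: 17.6/3.94 = 4.47 kJ/s
amphipods: 29.5/11.9 = 2.48 kJ/s
small clams: 8.73/7.95 = 1.1 kJ/s
mud crabs: 6.26/9.61 = 0.651 kJ/s

snails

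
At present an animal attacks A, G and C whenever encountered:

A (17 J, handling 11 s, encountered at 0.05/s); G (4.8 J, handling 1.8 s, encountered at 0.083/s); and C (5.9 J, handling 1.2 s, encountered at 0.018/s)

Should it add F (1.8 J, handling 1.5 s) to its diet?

Yes

Current rate: (0.05×17 + 0.083×4.8 + 0.018×5.9)/(1 + 0.05×11 + 0.083×1.8 + 0.018×1.2) = 0.7871 J/s.
F: E/h = 1.8/1.5 = 1.2 J/s.
Since 1.2 > R, including F increases the long-run rate.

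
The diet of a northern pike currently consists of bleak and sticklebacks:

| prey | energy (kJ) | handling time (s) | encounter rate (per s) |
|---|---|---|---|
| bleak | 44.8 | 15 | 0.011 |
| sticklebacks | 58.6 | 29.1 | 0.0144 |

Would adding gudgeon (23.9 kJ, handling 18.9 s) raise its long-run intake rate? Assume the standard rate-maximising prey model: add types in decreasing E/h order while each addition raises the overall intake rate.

Intake rate on the current diet: R = (0.011×44.8 + 0.0144×58.6) / (1 + 0.011×15 + 0.0144×29.1) = 1.337/1.584 = 0.8438 kJ/s.
Profitability of gudgeon: 23.9/18.9 = 1.265 kJ/s.
1.265 > 0.8438, so adding gudgeon raises the average — include it.

Yes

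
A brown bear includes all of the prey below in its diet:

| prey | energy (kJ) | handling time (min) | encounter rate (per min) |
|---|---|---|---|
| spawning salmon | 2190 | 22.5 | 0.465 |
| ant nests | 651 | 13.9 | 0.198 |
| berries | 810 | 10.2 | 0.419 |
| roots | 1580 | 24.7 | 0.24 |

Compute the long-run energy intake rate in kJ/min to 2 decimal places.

R = Σλ_iE_i / (1 + Σλ_ih_i)
Numerator: 0.465×2190 + 0.198×651 + 0.419×810 + 0.24×1580 = 1866
Denominator: 1 + 0.465×22.5 + 0.198×13.9 + 0.419×10.2 + 0.24×24.7 = 24.42
R = 1866/24.42 = 76.42 kJ/min

76.42 kJ/min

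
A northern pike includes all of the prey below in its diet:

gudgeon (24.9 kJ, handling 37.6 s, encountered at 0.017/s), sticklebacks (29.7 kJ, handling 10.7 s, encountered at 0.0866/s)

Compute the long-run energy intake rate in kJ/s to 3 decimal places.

R = Σλ_iE_i / (1 + Σλ_ih_i)
Numerator: 0.017×24.9 + 0.0866×29.7 = 2.995
Denominator: 1 + 0.017×37.6 + 0.0866×10.7 = 2.566
R = 2.995/2.566 = 1.167 kJ/s

1.167 kJ/s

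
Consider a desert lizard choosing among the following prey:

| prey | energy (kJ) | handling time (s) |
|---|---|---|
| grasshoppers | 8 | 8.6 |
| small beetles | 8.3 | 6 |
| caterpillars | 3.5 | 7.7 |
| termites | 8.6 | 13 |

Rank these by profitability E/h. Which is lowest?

caterpillars

Profitability E/h (kJ/s): grasshoppers = 8/8.6 = 0.93, small beetles = 8.3/6 = 1.38, caterpillars = 3.5/7.7 = 0.455, termites = 8.6/13 = 0.662.
Ranked: small beetles > grasshoppers > termites > caterpillars.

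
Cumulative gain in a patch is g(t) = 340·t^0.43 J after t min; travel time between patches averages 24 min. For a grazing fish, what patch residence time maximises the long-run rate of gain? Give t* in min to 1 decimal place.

18.1 min

Maximise g(t)/(T+t): set derivative to zero → g'(t)(T+t) = g(t).
g'(t) = 0.43·340·t^-0.57. Setting 0.43·340·t^-0.57 = 340·t^0.43/(24+t) gives 0.43(24+t) = t, so 0.57·t = 0.43×24.
t* = 0.43×24/0.57 = 18.11 min.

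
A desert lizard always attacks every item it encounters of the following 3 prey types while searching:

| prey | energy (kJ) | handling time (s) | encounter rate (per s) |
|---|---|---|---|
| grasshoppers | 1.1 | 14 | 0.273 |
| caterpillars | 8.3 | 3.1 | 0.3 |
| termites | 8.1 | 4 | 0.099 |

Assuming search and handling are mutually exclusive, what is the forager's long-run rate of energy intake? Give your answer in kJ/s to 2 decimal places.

0.58 kJ/s

Energy encountered per unit search time: 0.273×1.1 + 0.3×8.3 + 0.099×8.1 = 3.592 kJ/s.
Handling time per unit search time: 0.273×14 + 0.3×3.1 + 0.099×4 = 5.148.
Rate = 3.592/(1 + 5.148) = 0.5843 kJ/s.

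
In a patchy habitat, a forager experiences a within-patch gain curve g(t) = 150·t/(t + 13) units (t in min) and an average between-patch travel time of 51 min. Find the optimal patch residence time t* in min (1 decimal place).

25.7 min

Maximise g(t)/(T+t): set derivative to zero → g'(t)(T+t) = g(t).
g'(t) = 150·13/(t + 13)². Setting 150·13/(t+13)² = 150t/[(t+13)(51+t)] gives 13(51+t) = t(t+13), so t² = 13×51 = 663.
t* = √663 = 25.75 min.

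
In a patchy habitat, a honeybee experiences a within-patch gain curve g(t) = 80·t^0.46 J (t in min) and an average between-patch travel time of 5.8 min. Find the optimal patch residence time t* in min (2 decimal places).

4.94 min

Maximise g(t)/(T+t): set derivative to zero → g'(t)(T+t) = g(t).
g'(t) = 0.46·80·t^-0.54. Setting 0.46·80·t^-0.54 = 80·t^0.46/(5.8+t) gives 0.46(5.8+t) = t, so 0.54·t = 0.46×5.8.
t* = 0.46×5.8/0.54 = 4.941 min.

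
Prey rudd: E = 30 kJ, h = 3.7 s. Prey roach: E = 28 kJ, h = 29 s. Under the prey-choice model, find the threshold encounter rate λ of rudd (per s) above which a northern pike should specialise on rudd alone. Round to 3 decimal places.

The zero-one rule: include roach iff E₂/h₂ > λE₁/(1+λh₁). Equality gives the switch point.
λE₁h₂ = E₂ + λE₂h₁ ⇒ λ = E₂/(E₁h₂ − E₂h₁) = 28/(870 − 103.6) = 0.03653 per s.

0.037 per s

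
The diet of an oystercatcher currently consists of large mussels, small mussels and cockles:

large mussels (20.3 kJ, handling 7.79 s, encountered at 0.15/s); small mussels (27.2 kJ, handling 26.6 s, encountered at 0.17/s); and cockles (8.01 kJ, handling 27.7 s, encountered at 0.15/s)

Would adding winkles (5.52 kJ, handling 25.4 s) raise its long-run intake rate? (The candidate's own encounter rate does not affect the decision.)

On large mussels, small mussels and cockles alone, R = ΣλE/(1+Σλh) = 8.87/10.85 = 0.8179 kJ/s.
Profitability of winkles: 5.52/25.4 = 0.2173 kJ/s.
0.2173 < 0.8179, so adding winkles would lower the average — exclude it.

No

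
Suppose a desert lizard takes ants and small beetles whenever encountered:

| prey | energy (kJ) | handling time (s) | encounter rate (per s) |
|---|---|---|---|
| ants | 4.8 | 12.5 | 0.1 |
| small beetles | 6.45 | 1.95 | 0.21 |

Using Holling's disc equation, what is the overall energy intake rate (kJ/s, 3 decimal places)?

R = Σλ_iE_i / (1 + Σλ_ih_i)
Numerator: 0.1×4.8 + 0.21×6.45 = 1.835
Denominator: 1 + 0.1×12.5 + 0.21×1.95 = 2.659
R = 1.835/2.659 = 0.6898 kJ/s

0.690 kJ/s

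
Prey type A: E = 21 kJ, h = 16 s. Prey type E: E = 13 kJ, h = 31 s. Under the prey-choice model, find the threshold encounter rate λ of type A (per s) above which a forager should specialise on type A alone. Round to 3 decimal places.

0.029 per s

The zero-one rule: include type E iff E₂/h₂ > λE₁/(1+λh₁). Equality gives the switch point.
λE₁h₂ = E₂ + λE₂h₁ ⇒ λ = E₂/(E₁h₂ − E₂h₁) = 13/(651 − 208) = 0.02935 per s.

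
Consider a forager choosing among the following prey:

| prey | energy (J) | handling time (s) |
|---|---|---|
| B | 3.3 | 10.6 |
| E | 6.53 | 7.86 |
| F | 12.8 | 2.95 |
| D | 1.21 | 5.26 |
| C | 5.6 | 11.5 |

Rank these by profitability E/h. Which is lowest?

D

Profitability E/h (J/s): B = 3.3/10.6 = 0.311, E = 6.53/7.86 = 0.831, F = 12.8/2.95 = 4.34, D = 1.21/5.26 = 0.23, C = 5.6/11.5 = 0.487.
Ranked: F > E > C > B > D.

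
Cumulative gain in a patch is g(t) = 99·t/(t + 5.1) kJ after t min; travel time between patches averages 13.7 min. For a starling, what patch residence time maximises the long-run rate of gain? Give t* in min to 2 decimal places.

Optimal t* satisfies g'(t*) = g(t*)/(T + t*).
g'(t) = 99·5.1/(t + 5.1)². Setting 99·5.1/(t+5.1)² = 99t/[(t+5.1)(13.7+t)] gives 5.1(13.7+t) = t(t+5.1), so t² = 5.1×13.7 = 69.87.
t* = √69.87 = 8.359 min.

8.36 min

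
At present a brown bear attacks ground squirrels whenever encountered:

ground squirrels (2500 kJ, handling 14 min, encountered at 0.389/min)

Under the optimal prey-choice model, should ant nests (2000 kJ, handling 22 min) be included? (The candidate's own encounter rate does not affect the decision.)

No

Current rate: (0.389×2500)/(1 + 0.389×14) = 150.9 kJ/min.
Profitability of ant nests: 2000/22 = 90.91 kJ/min.
90.91 < 150.9, so adding ant nests would lower the average — exclude it.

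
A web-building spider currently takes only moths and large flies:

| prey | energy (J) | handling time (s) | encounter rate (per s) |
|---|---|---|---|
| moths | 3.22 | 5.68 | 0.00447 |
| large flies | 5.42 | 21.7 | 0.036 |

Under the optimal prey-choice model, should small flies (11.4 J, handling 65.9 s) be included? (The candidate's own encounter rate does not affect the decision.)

Yes

Intake rate on the current diet: R = (0.00447×3.22 + 0.036×5.42) / (1 + 0.00447×5.68 + 0.036×21.7) = 0.2095/1.807 = 0.116 J/s.
small flies: E/h = 11.4/65.9 = 0.173 J/s.
Since 0.173 > R, including small flies increases the long-run rate.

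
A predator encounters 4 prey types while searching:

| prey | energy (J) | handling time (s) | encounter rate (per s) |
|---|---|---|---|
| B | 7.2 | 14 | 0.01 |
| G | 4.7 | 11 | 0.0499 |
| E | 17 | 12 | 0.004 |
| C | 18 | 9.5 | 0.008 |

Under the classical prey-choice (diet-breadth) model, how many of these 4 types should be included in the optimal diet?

E/h in descending order: C 1.89, E 1.42, B 0.514, G 0.427 J/s. The optimal diet is the largest prefix of this list for which every included type satisfies E_i/h_i > R on the types above it.
Rate on top 1: 0.1338. E: 1.42 > 0.1338 → include.
Rate on top 2: 0.1886. B: 0.514 > 0.1886 → include.
Rate on top 3: 0.2247. G: 0.427 > 0.2247 → include.
Optimal diet: C, E, B, G — 4 of 4 types.

4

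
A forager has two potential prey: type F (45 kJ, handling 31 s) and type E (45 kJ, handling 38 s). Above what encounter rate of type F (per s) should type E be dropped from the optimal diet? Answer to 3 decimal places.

The zero-one rule: include type E iff E₂/h₂ > λE₁/(1+λh₁). Equality gives the switch point.
λE₁h₂ = E₂ + λE₂h₁ ⇒ λ = E₂/(E₁h₂ − E₂h₁) = 45/(1710 − 1395) = 0.1429 per s.

0.143 per s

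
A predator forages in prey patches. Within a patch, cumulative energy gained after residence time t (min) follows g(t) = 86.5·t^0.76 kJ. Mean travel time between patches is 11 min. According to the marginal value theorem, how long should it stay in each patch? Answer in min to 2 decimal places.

Maximise g(t)/(T+t): set derivative to zero → g'(t)(T+t) = g(t).
g'(t) = 0.76·86.5·t^-0.24. Setting 0.76·86.5·t^-0.24 = 86.5·t^0.76/(11+t) gives 0.76(11+t) = t, so 0.24·t = 0.76×11.
t* = 0.76×11/0.24 = 34.83 min.

34.83 min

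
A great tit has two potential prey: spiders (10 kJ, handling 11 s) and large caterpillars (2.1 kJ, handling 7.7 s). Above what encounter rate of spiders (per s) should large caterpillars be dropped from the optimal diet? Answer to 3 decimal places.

0.039 per s

The zero-one rule: include large caterpillars iff E₂/h₂ > λE₁/(1+λh₁). Equality gives the switch point.
λE₁h₂ = E₂ + λE₂h₁ ⇒ λ = E₂/(E₁h₂ − E₂h₁) = 2.1/(77 − 23.1) = 0.03896 per s.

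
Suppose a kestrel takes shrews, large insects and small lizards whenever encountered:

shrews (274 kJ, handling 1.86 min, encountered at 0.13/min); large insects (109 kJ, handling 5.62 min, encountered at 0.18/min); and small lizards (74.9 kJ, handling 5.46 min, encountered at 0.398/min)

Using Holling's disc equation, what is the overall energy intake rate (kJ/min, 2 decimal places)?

19.21 kJ/min

R = Σλ_iE_i / (1 + Σλ_ih_i)
Numerator: 0.13×274 + 0.18×109 + 0.398×74.9 = 85.05
Denominator: 1 + 0.13×1.86 + 0.18×5.62 + 0.398×5.46 = 4.426
R = 85.05/4.426 = 19.21 kJ/min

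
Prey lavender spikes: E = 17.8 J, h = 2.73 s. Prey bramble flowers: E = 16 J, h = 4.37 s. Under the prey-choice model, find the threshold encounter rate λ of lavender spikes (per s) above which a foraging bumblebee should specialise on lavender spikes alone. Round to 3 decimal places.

Drop bramble flowers once their profitability E₂/h₂ falls below the rate achievable on lavender spikes alone: E₂/h₂ = λE₁/(1 + λh₁).
Solve for λ: λE₁h₂ = E₂(1 + λh₁) → λ(E₁h₂ − E₂h₁) = E₂ → λ = E₂/(E₁h₂ − E₂h₁).
λ = 16/(17.8×4.37 − 16×2.73) = 16/34.11 = 0.4691 per s.

0.469 per s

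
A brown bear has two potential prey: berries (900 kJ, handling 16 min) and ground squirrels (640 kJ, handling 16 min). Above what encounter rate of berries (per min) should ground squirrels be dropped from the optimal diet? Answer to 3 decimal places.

At the threshold, the rate on berries alone equals the profitability of ground squirrels: λ·900/(1 + λ·16) = 640/16 = 40.
Rearranging, λ(900 − 40×16) = 40, so λ = 40/260 = 0.1538 per min.

0.154 per min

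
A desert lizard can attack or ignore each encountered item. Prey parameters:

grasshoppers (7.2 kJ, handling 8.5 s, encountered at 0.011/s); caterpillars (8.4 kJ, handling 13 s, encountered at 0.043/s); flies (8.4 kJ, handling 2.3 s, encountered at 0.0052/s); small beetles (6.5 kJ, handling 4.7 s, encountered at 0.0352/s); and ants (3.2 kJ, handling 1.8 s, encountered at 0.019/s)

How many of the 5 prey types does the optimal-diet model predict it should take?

Rank by E/h (kJ/s): flies 3.65, ants 1.78, small beetles 1.38, grasshoppers 0.847, caterpillars 0.646. Include each in turn until the next type's E/h falls below the running intake rate.
Rate on top 1: 0.04316. ants: 1.78 > 0.04316 → include.
Rate on top 2: 0.09987. small beetles: 1.38 > 0.09987 → include.
Rate on top 3: 0.2751. grasshoppers: 0.847 > 0.2751 → include.
Rate on top 4: 0.3161. caterpillars: 0.646 > 0.3161 → include.
Optimal diet: flies, ants, small beetles, grasshoppers, caterpillars — 5 of 5 types.

5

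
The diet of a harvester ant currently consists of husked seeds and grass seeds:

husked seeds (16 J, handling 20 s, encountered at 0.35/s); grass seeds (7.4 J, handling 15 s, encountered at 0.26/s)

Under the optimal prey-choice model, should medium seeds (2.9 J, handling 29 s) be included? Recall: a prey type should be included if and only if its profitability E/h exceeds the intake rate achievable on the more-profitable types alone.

Intake rate on the current diet: R = (0.35×16 + 0.26×7.4) / (1 + 0.35×20 + 0.26×15) = 7.524/11.9 = 0.6323 J/s.
medium seeds: E/h = 2.9/29 = 0.1 J/s.
Since 0.1 < R, time spent handling medium seeds is better spent searching.

No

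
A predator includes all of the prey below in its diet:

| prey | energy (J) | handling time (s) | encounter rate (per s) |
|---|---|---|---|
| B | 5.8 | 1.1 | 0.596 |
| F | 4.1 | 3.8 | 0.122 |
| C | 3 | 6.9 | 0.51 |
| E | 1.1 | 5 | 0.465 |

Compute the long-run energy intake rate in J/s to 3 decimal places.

0.753 J/s

R = Σλ_iE_i / (1 + Σλ_ih_i)
Numerator: 0.596×5.8 + 0.122×4.1 + 0.51×3 + 0.465×1.1 = 5.998
Denominator: 1 + 0.596×1.1 + 0.122×3.8 + 0.51×6.9 + 0.465×5 = 7.963
R = 5.998/7.963 = 0.7533 J/s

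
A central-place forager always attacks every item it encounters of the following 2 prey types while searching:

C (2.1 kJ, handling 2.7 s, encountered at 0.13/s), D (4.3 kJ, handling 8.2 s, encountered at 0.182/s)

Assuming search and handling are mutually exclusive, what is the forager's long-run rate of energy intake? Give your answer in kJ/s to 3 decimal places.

0.371 kJ/s

Energy encountered per unit search time: 0.13×2.1 + 0.182×4.3 = 1.056 kJ/s.
Handling time per unit search time: 0.13×2.7 + 0.182×8.2 = 1.843.
Rate = 1.056/(1 + 1.843) = 0.3712 kJ/s.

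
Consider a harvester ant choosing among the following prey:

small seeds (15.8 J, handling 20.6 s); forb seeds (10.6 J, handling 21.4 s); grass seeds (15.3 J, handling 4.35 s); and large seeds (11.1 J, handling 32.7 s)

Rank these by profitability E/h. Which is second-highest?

small seeds

In descending order of E/h:
grass seeds: 15.3/4.35 = 3.52 J/s
small seeds: 15.8/20.6 = 0.767 J/s
forb seeds: 10.6/21.4 = 0.495 J/s
large seeds: 11.1/32.7 = 0.339 J/s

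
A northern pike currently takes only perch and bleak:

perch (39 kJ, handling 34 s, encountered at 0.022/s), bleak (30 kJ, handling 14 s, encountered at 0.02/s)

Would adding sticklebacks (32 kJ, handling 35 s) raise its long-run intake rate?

Yes

On perch and bleak alone, R = ΣλE/(1+Σλh) = 1.458/2.028 = 0.7189 kJ/s.
sticklebacks: E/h = 32/35 = 0.9143 kJ/s.
0.9143 > 0.7189, so adding sticklebacks raises the average — include it.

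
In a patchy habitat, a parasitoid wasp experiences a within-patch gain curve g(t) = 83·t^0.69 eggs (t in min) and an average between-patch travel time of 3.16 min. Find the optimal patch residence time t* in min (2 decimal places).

Maximise g(t)/(T+t): set derivative to zero → g'(t)(T+t) = g(t).
g'(t) = 0.69·83·t^-0.31. Setting 0.69·83·t^-0.31 = 83·t^0.69/(3.16+t) gives 0.69(3.16+t) = t, so 0.31·t = 0.69×3.16.
t* = 0.69×3.16/0.31 = 7.034 min.

7.03 min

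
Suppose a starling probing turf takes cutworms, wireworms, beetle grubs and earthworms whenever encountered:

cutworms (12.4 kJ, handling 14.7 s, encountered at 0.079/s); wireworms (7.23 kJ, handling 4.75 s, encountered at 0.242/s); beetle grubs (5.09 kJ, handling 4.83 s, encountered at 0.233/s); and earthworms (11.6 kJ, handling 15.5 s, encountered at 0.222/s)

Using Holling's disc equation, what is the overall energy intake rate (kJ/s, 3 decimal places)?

R = Σλ_iE_i / (1 + Σλ_ih_i)
Numerator: 0.079×12.4 + 0.242×7.23 + 0.233×5.09 + 0.222×11.6 = 6.49
Denominator: 1 + 0.079×14.7 + 0.242×4.75 + 0.233×4.83 + 0.222×15.5 = 7.877
R = 6.49/7.877 = 0.824 kJ/s

0.824 kJ/s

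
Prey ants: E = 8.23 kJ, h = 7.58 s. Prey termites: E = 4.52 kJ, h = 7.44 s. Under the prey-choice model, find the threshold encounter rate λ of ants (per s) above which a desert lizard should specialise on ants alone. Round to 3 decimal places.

0.168 per s

Drop termites once their profitability E₂/h₂ falls below the rate achievable on ants alone: E₂/h₂ = λE₁/(1 + λh₁).
Solve for λ: λE₁h₂ = E₂(1 + λh₁) → λ(E₁h₂ − E₂h₁) = E₂ → λ = E₂/(E₁h₂ − E₂h₁).
λ = 4.52/(8.23×7.44 − 4.52×7.58) = 4.52/26.97 = 0.1676 per s.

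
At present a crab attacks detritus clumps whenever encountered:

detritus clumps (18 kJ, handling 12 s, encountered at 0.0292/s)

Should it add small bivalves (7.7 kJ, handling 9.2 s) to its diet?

Intake rate on the current diet: R = (0.0292×18) / (1 + 0.0292×12) = 0.5256/1.35 = 0.3892 kJ/s.
Profitability of small bivalves: 7.7/9.2 = 0.837 kJ/s.
Since 0.837 > R, including small bivalves increases the long-run rate.

Yes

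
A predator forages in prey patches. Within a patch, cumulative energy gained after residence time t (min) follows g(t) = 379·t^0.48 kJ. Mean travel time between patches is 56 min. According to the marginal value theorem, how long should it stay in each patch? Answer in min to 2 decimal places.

51.69 min

Maximise g(t)/(T+t): set derivative to zero → g'(t)(T+t) = g(t).
g'(t) = 0.48·379·t^-0.52. Setting 0.48·379·t^-0.52 = 379·t^0.48/(56+t) gives 0.48(56+t) = t, so 0.52·t = 0.48×56.
t* = 0.48×56/0.52 = 51.69 min.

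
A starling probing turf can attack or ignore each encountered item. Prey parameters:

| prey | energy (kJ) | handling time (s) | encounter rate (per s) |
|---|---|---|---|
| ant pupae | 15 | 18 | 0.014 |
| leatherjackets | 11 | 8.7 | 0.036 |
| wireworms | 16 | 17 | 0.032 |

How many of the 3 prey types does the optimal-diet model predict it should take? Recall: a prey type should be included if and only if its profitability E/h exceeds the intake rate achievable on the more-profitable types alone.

3

Rank by E/h (kJ/s): leatherjackets 1.26, wireworms 0.941, ant pupae 0.833. Include each in turn until the next type's E/h falls below the running intake rate.
Rate on top 1: 0.3016. wireworms: 0.941 > 0.3016 → include.
Rate on top 2: 0.4889. ant pupae: 0.833 > 0.4889 → include.
Optimal diet: leatherjackets, wireworms, ant pupae — 3 of 3 types.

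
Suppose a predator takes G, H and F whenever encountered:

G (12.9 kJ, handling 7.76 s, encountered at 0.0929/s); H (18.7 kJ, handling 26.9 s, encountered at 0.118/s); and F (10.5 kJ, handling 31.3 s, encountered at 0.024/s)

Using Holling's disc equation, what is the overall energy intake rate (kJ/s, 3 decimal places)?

0.648 kJ/s

R = Σλ_iE_i / (1 + Σλ_ih_i)
Numerator: 0.0929×12.9 + 0.118×18.7 + 0.024×10.5 = 3.657
Denominator: 1 + 0.0929×7.76 + 0.118×26.9 + 0.024×31.3 = 5.646
R = 3.657/5.646 = 0.6477 kJ/s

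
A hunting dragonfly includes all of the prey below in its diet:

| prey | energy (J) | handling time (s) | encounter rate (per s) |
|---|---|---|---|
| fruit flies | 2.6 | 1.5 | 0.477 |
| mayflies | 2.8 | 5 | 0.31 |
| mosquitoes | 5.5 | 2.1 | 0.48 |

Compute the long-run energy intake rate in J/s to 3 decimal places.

R = (0.477×2.6 + 0.31×2.8 + 0.48×5.5) / (1 + 0.477×1.5 + 0.31×5 + 0.48×2.1) = 4.748/4.274 = 1.111 J/s.

1.111 J/s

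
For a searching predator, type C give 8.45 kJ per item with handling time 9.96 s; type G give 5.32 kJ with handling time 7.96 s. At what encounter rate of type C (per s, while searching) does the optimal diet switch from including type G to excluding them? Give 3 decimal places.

0.373 per s

At the threshold, the rate on type C alone equals the profitability of type G: λ·8.45/(1 + λ·9.96) = 5.32/7.96 = 0.6683.
Rearranging, λ(8.45 − 0.6683×9.96) = 0.6683, so λ = 0.6683/1.793 = 0.3727 per s.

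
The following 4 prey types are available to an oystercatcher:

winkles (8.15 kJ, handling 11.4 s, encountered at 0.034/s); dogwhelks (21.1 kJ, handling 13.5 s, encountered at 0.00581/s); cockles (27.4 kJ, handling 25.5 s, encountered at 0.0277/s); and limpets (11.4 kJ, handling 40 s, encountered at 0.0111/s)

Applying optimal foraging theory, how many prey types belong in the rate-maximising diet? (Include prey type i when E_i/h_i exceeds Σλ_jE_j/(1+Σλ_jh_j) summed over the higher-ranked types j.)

3

E/h in descending order: dogwhelks 1.56, cockles 1.07, winkles 0.715, limpets 0.285 kJ/s. The optimal diet is the largest prefix of this list for which every included type satisfies E_i/h_i > R on the types above it.
Rate on top 1: 0.1137. cockles: 1.07 > 0.1137 → include.
Rate on top 2: 0.4939. winkles: 0.715 > 0.4939 → include.
Rate on top 3: 0.5334. limpets: 0.285 < 0.5334 → exclude; stop.
Optimal diet: dogwhelks, cockles, winkles — 3 of 4 types.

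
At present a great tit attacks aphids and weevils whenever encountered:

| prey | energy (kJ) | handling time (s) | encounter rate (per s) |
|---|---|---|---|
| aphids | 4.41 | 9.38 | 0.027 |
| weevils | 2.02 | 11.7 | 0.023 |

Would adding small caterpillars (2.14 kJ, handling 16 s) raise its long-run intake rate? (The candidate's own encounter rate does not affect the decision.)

Current rate: (0.027×4.41 + 0.023×2.02)/(1 + 0.027×9.38 + 0.023×11.7) = 0.1087 kJ/s.
Profitability of small caterpillars: 2.14/16 = 0.1338 kJ/s.
0.1338 > 0.1087, so adding small caterpillars raises the average — include it.

Yes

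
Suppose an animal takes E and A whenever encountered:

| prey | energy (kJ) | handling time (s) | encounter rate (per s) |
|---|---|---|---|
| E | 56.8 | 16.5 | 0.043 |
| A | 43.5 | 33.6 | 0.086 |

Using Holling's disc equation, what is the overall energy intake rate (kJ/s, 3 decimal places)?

1.344 kJ/s

R = (0.043×56.8 + 0.086×43.5) / (1 + 0.043×16.5 + 0.086×33.6) = 6.183/4.599 = 1.344 kJ/s.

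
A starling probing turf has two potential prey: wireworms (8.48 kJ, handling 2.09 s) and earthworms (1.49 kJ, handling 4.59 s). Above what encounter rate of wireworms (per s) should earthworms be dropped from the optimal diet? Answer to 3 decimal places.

0.042 per s

At the threshold, the rate on wireworms alone equals the profitability of earthworms: λ·8.48/(1 + λ·2.09) = 1.49/4.59 = 0.3246.
Rearranging, λ(8.48 − 0.3246×2.09) = 0.3246, so λ = 0.3246/7.802 = 0.04161 per s.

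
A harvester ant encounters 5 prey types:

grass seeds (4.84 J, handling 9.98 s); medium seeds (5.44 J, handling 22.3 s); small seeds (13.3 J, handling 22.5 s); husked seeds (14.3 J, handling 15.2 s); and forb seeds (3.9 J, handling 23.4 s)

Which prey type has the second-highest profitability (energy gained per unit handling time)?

Profitability E/h (J/s): grass seeds = 4.84/9.98 = 0.485, medium seeds = 5.44/22.3 = 0.244, small seeds = 13.3/22.5 = 0.591, husked seeds = 14.3/15.2 = 0.941, forb seeds = 3.9/23.4 = 0.167.
Ranked: husked seeds > small seeds > grass seeds > medium seeds > forb seeds.

small seeds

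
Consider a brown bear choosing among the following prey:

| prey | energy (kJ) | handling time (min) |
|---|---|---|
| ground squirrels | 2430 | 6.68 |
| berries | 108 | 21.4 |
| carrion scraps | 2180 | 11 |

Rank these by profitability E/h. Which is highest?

Profitability E/h (kJ/min): ground squirrels = 2430/6.68 = 364, berries = 108/21.4 = 5.05, carrion scraps = 2180/11 = 198.
Ranked: ground squirrels > carrion scraps > berries.

ground squirrels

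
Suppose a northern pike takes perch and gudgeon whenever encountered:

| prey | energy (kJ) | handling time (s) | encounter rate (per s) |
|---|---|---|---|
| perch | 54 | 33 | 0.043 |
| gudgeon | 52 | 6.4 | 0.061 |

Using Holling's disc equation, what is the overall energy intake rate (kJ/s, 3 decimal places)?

R = (0.043×54 + 0.061×52) / (1 + 0.043×33 + 0.061×6.4) = 5.494/2.809 = 1.956 kJ/s.

1.956 kJ/s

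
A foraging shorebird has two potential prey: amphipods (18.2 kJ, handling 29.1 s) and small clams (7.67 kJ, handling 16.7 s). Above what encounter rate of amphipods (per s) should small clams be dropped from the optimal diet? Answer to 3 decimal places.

At the threshold, the rate on amphipods alone equals the profitability of small clams: λ·18.2/(1 + λ·29.1) = 7.67/16.7 = 0.4593.
Rearranging, λ(18.2 − 0.4593×29.1) = 0.4593, so λ = 0.4593/4.835 = 0.09499 per s.

0.095 per s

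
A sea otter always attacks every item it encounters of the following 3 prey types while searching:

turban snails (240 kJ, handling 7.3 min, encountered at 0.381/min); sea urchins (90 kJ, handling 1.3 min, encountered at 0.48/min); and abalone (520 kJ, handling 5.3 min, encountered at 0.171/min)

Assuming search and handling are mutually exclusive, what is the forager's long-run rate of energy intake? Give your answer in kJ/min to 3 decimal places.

42.089 kJ/min

Energy encountered per unit search time: 0.381×240 + 0.48×90 + 0.171×520 = 223.6 kJ/min.
Handling time per unit search time: 0.381×7.3 + 0.48×1.3 + 0.171×5.3 = 4.312.
Rate = 223.6/(1 + 4.312) = 42.09 kJ/min.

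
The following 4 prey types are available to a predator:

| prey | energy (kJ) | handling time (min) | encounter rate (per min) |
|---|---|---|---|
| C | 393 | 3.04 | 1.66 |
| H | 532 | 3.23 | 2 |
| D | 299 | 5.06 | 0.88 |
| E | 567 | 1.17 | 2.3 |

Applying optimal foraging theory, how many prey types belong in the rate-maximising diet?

1

E/h in descending order: E 485, H 165, C 129, D 59.1 kJ/min. The optimal diet is the largest prefix of this list for which every included type satisfies E_i/h_i > R on the types above it.
Rate on top 1: 353.3. H: 165 < 353.3 → exclude; stop.
Optimal diet: E — 1 of 4 types.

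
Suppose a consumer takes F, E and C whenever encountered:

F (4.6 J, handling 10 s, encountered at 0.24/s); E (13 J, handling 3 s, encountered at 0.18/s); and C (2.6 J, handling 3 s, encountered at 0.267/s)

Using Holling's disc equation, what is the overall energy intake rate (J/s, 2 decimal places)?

0.87 J/s

R = Σλ_iE_i / (1 + Σλ_ih_i)
Numerator: 0.24×4.6 + 0.18×13 + 0.267×2.6 = 4.138
Denominator: 1 + 0.24×10 + 0.18×3 + 0.267×3 = 4.741
R = 4.138/4.741 = 0.8729 J/s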